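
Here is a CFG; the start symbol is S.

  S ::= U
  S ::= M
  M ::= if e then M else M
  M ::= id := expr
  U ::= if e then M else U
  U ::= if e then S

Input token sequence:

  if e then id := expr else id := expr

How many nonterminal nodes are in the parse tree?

4

[S [M if e then [M id := expr] else [M id := expr]]]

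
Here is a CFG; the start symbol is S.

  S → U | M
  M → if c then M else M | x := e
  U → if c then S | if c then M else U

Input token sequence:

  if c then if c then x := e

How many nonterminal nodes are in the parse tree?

6

[S [U if c then [S [U if c then [S [M x := e]]]]]]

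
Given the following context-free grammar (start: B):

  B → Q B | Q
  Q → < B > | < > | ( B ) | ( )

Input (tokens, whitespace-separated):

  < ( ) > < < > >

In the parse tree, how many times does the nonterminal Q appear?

4

[B [Q < [B [Q ( )]] >] [B [Q < [B [Q < >]] >]]]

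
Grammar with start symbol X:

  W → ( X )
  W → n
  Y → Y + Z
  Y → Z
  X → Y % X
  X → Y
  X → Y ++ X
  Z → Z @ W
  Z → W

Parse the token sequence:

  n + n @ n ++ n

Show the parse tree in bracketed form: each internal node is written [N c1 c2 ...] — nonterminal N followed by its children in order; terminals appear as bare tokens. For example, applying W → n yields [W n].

[X [Y [Y [Z [W n]]] + [Z [Z [W n]] @ [W n]]] ++ [X [Y [Z [W n]]]]]

X
Y ++ X
Y + Z ++ X
Z + Z ++ X
W + Z ++ X
n + Z ++ X
n + Z @ W ++ X
n + W @ W ++ X
n + n @ W ++ X
n + n @ n ++ X
n + n @ n ++ Y
n + n @ n ++ Z
n + n @ n ++ W
n + n @ n ++ n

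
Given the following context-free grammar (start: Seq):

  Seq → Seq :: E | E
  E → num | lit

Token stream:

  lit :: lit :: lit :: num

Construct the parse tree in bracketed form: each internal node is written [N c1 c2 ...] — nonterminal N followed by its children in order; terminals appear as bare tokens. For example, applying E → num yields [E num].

Seq
Seq :: E
Seq :: E :: E
Seq :: E :: E :: E
E :: E :: E :: E
lit :: E :: E :: E
lit :: lit :: E :: E
lit :: lit :: lit :: E
lit :: lit :: lit :: num

[Seq [Seq [Seq [Seq [E lit]] :: [E lit]] :: [E lit]] :: [E num]]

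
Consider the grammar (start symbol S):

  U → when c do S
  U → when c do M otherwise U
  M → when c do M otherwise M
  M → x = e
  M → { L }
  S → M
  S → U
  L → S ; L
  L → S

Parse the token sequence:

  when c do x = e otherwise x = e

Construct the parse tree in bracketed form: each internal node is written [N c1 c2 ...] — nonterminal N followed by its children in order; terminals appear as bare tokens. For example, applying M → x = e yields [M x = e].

[S [M when c do [M x = e] otherwise [M x = e]]]

S
M
when c do M otherwise M
when c do x = e otherwise M
when c do x = e otherwise x = e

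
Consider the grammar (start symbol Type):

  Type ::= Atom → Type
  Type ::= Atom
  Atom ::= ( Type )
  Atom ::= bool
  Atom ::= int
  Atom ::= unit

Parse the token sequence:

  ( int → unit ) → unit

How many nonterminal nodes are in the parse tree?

[Type [Atom ( [Type [Atom int] → [Type [Atom unit]]] )] → [Type [Atom unit]]]

8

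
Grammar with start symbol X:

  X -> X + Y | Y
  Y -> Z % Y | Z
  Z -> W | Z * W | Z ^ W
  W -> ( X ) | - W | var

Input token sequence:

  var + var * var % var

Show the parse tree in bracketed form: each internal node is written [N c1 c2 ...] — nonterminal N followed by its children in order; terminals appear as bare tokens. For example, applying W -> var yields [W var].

[X [X [Y [Z [W var]]]] + [Y [Z [Z [W var]] * [W var]] % [Y [Z [W var]]]]]

X
X + Y
Y + Y
Z + Y
W + Y
var + Y
var + Z % Y
var + Z * W % Y
var + W * W % Y
var + var * W % Y
var + var * var % Y
var + var * var % Z
var + var * var % W
var + var * var % var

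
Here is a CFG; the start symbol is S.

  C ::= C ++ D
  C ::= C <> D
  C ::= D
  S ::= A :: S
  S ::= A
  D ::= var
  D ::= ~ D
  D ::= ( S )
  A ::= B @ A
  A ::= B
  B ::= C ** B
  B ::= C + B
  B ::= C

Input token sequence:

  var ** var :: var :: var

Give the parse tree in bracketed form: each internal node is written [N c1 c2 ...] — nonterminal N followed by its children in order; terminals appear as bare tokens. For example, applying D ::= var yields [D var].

S
A :: S
B :: S
C ** B :: S
D ** B :: S
var ** B :: S
var ** C :: S
var ** D :: S
var ** var :: S
var ** var :: A :: S
var ** var :: B :: S
var ** var :: C :: S
var ** var :: D :: S
var ** var :: var :: S
var ** var :: var :: A
var ** var :: var :: B
var ** var :: var :: C
var ** var :: var :: D
var ** var :: var :: var

[S [A [B [C [D var]] ** [B [C [D var]]]]] :: [S [A [B [C [D var]]]] :: [S [A [B [C [D var]]]]]]]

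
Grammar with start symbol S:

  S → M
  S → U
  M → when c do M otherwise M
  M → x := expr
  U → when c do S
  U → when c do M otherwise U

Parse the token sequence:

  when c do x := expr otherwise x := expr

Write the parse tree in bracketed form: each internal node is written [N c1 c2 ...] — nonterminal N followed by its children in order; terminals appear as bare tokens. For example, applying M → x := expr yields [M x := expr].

[S [M when c do [M x := expr] otherwise [M x := expr]]]

S
M
when c do M otherwise M
when c do x := expr otherwise M
when c do x := expr otherwise x := expr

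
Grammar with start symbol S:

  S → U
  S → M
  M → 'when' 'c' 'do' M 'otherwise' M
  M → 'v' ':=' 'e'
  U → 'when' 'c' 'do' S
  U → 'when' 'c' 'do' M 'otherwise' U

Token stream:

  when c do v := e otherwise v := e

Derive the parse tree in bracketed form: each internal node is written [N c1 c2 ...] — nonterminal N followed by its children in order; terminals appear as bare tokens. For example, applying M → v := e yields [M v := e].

[S [M when c do [M v := e] otherwise [M v := e]]]

S
M
when c do M otherwise M
when c do v := e otherwise M
when c do v := e otherwise v := e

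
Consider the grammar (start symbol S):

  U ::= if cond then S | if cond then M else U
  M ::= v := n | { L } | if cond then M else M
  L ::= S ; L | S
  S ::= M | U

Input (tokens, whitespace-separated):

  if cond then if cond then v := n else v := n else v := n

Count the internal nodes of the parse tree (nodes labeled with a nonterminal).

6

[S [M if cond then [M if cond then [M v := n] else [M v := n]] else [M v := n]]]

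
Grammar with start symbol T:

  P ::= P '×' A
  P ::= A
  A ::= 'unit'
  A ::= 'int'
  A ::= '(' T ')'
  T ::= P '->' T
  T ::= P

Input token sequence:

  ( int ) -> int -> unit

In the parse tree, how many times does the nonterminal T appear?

4

[T [P [A ( [T [P [A int]]] )]] -> [T [P [A int]] -> [T [P [A unit]]]]]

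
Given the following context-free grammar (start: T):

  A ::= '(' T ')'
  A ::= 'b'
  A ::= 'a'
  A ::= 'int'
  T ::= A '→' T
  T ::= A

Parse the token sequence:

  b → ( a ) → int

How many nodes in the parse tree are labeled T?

[T [A b] → [T [A ( [T [A a]] )] → [T [A int]]]]

4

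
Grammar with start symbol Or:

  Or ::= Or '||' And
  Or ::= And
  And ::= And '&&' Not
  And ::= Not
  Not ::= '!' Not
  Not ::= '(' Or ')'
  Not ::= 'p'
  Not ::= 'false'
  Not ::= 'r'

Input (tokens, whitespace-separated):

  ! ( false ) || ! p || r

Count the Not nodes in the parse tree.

[Or [Or [Or [And [Not ! [Not ( [Or [And [Not false]]] )]]]] || [And [Not ! [Not p]]]] || [And [Not r]]]

6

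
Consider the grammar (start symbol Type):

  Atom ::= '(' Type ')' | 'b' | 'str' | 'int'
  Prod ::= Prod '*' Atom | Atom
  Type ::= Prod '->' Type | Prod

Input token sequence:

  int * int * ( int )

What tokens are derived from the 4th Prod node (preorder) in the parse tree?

int

[Type [Prod [Prod [Prod [Atom int]] * [Atom int]] * [Atom ( [Type [Prod [Atom int]]] )]]]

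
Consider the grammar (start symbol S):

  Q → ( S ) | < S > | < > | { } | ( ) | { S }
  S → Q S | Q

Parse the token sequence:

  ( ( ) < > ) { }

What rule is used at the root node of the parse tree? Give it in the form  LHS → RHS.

S → Q S

[S [Q ( [S [Q ( )] [S [Q < >]]] )] [S [Q { }]]]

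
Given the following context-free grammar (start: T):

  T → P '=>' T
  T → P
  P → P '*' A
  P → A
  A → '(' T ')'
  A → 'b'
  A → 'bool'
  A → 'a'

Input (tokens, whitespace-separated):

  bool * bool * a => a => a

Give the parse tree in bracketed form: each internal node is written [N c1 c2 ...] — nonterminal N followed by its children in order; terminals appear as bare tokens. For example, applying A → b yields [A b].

T
P => T
P * A => T
P * A * A => T
A * A * A => T
bool * A * A => T
bool * bool * A => T
bool * bool * a => T
bool * bool * a => P => T
bool * bool * a => A => T
bool * bool * a => a => T
bool * bool * a => a => P
bool * bool * a => a => A
bool * bool * a => a => a

[T [P [P [P [A bool]] * [A bool]] * [A a]] => [T [P [A a]] => [T [P [A a]]]]]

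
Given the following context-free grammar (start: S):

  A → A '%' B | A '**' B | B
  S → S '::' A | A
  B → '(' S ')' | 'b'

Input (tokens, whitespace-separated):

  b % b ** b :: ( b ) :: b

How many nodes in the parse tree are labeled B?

[S [S [S [A [A [A [B b]] % [B b]] ** [B b]]] :: [A [B ( [S [A [B b]]] )]]] :: [A [B b]]]

6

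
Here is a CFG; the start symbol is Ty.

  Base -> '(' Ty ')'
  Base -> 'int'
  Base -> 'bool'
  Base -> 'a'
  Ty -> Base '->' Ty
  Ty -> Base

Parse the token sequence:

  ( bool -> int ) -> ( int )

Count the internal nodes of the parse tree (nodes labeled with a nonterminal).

[Ty [Base ( [Ty [Base bool] -> [Ty [Base int]]] )] -> [Ty [Base ( [Ty [Base int]] )]]]

10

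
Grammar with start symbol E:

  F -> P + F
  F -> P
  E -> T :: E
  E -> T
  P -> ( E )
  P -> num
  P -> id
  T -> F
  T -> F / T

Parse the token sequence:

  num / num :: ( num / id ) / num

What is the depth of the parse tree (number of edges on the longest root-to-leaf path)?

10

[E [T [F [P num]] / [T [F [P num]]]] :: [E [T [F [P ( [E [T [F [P num]] / [T [F [P id]]]]] )]] / [T [F [P num]]]]]]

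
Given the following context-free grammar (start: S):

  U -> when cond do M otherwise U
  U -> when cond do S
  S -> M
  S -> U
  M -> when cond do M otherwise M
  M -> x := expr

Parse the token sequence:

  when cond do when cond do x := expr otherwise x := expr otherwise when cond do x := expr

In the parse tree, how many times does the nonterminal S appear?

[S [U when cond do [M when cond do [M x := expr] otherwise [M x := expr]] otherwise [U when cond do [S [M x := expr]]]]]

2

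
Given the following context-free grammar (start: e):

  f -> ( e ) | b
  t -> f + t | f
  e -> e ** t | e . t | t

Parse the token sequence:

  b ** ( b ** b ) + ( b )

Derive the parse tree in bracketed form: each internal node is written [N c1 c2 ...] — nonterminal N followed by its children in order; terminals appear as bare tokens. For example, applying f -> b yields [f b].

e
e ** t
t ** t
f ** t
b ** t
b ** f + t
b ** ( e ) + t
b ** ( e ** t ) + t
b ** ( t ** t ) + t
b ** ( f ** t ) + t
b ** ( b ** t ) + t
b ** ( b ** f ) + t
b ** ( b ** b ) + t
b ** ( b ** b ) + f
b ** ( b ** b ) + ( e )
b ** ( b ** b ) + ( t )
b ** ( b ** b ) + ( f )
b ** ( b ** b ) + ( b )

[e [e [t [f b]]] ** [t [f ( [e [e [t [f b]]] ** [t [f b]]] )] + [t [f ( [e [t [f b]]] )]]]]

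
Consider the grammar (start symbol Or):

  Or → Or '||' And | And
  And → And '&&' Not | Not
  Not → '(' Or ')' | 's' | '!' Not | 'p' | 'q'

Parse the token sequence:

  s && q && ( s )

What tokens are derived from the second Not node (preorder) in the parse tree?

[Or [And [And [And [Not s]] && [Not q]] && [Not ( [Or [And [Not s]]] )]]]

q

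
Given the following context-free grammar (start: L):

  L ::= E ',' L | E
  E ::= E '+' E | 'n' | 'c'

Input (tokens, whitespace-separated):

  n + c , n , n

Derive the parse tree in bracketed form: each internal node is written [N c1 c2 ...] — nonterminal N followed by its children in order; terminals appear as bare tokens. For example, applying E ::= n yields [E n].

L
E , L
E + E , L
n + E , L
n + c , L
n + c , E , L
n + c , n , L
n + c , n , E
n + c , n , n

[L [E [E n] + [E c]] , [L [E n] , [L [E n]]]]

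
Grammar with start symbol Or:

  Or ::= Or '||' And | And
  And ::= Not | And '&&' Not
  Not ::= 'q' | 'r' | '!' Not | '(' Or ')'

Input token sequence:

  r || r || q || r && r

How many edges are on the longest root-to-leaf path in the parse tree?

6

[Or [Or [Or [Or [And [Not r]]] || [And [Not r]]] || [And [Not q]]] || [And [And [Not r]] && [Not r]]]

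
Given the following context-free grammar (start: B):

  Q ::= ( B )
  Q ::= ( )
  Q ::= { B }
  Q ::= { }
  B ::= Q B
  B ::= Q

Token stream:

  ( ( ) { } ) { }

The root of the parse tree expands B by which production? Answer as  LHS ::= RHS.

B ::= Q B

[B [Q ( [B [Q ( )] [B [Q { }]]] )] [B [Q { }]]]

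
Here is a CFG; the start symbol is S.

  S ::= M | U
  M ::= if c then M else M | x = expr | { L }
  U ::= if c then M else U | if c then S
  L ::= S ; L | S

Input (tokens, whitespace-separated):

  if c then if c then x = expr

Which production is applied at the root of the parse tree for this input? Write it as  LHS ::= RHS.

[S [U if c then [S [U if c then [S [M x = expr]]]]]]

S ::= U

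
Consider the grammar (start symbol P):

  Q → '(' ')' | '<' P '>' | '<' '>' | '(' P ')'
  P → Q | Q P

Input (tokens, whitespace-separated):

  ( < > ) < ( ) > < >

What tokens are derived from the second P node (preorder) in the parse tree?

[P [Q ( [P [Q < >]] )] [P [Q < [P [Q ( )]] >] [P [Q < >]]]]

< >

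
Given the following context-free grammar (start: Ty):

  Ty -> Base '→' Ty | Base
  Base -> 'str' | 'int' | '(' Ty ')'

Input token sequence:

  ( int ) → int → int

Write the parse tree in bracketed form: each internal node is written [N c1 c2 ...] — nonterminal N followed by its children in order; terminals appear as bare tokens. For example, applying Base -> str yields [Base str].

[Ty [Base ( [Ty [Base int]] )] → [Ty [Base int] → [Ty [Base int]]]]

Ty
Base → Ty
( Ty ) → Ty
( Base ) → Ty
( int ) → Ty
( int ) → Base → Ty
( int ) → int → Ty
( int ) → int → Base
( int ) → int → int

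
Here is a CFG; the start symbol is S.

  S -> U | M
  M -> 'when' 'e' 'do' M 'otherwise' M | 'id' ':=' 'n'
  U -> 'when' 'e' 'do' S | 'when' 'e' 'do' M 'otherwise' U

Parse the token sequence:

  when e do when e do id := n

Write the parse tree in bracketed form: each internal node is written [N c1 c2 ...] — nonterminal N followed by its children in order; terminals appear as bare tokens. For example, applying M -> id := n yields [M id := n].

S
U
when e do S
when e do U
when e do when e do S
when e do when e do M
when e do when e do id := n

[S [U when e do [S [U when e do [S [M id := n]]]]]]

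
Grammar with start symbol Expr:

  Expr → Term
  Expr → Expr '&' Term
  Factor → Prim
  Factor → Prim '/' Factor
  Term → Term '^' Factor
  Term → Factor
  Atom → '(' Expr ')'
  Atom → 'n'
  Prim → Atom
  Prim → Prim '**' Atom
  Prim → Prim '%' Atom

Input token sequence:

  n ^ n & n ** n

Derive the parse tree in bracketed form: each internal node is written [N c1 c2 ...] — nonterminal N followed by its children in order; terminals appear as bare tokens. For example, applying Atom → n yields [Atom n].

Expr
Expr & Term
Term & Term
Term ^ Factor & Term
Factor ^ Factor & Term
Prim ^ Factor & Term
Atom ^ Factor & Term
n ^ Factor & Term
n ^ Prim & Term
n ^ Atom & Term
n ^ n & Term
n ^ n & Factor
n ^ n & Prim
n ^ n & Prim ** Atom
n ^ n & Atom ** Atom
n ^ n & n ** Atom
n ^ n & n ** n

[Expr [Expr [Term [Term [Factor [Prim [Atom n]]]] ^ [Factor [Prim [Atom n]]]]] & [Term [Factor [Prim [Prim [Atom n]] ** [Atom n]]]]]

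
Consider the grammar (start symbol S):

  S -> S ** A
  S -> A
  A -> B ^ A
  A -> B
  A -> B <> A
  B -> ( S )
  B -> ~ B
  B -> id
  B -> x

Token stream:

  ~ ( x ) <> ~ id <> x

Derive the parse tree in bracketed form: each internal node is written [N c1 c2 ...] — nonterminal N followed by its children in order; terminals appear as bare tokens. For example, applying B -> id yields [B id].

S
A
B <> A
~ B <> A
~ ( S ) <> A
~ ( A ) <> A
~ ( B ) <> A
~ ( x ) <> A
~ ( x ) <> B <> A
~ ( x ) <> ~ B <> A
~ ( x ) <> ~ id <> A
~ ( x ) <> ~ id <> B
~ ( x ) <> ~ id <> x

[S [A [B ~ [B ( [S [A [B x]]] )]] <> [A [B ~ [B id]] <> [A [B x]]]]]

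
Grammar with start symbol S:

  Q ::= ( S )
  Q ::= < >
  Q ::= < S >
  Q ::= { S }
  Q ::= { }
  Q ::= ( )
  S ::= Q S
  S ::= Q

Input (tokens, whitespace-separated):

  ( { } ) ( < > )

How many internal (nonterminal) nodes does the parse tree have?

[S [Q ( [S [Q { }]] )] [S [Q ( [S [Q < >]] )]]]

8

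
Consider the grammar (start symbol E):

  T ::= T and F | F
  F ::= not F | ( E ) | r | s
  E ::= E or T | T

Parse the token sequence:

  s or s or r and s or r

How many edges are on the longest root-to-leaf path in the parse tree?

[E [E [E [E [T [F s]]] or [T [F s]]] or [T [T [F r]] and [F s]]] or [T [F r]]]

6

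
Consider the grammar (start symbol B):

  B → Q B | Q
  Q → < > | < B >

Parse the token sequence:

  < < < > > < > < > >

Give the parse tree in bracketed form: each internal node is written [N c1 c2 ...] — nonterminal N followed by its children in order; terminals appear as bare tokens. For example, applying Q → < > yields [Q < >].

B
Q
< B >
< Q B >
< < B > B >
< < Q > B >
< < < > > B >
< < < > > Q B >
< < < > > < > B >
< < < > > < > Q >
< < < > > < > < > >

[B [Q < [B [Q < [B [Q < >]] >] [B [Q < >] [B [Q < >]]]] >]]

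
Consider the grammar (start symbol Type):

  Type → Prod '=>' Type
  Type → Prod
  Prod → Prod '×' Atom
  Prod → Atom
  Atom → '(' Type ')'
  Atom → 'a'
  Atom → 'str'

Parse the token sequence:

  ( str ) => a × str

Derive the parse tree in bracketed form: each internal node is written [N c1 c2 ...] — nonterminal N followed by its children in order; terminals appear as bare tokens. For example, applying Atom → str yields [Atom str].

Type
Prod => Type
Atom => Type
( Type ) => Type
( Prod ) => Type
( Atom ) => Type
( str ) => Type
( str ) => Prod
( str ) => Prod × Atom
( str ) => Atom × Atom
( str ) => a × Atom
( str ) => a × str

[Type [Prod [Atom ( [Type [Prod [Atom str]]] )]] => [Type [Prod [Prod [Atom a]] × [Atom str]]]]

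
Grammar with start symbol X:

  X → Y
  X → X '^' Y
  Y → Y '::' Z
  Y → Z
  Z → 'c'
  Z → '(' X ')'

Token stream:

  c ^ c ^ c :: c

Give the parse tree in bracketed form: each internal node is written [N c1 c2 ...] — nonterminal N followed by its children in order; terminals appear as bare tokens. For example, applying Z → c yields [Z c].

X
X ^ Y
X ^ Y ^ Y
Y ^ Y ^ Y
Z ^ Y ^ Y
c ^ Y ^ Y
c ^ Z ^ Y
c ^ c ^ Y
c ^ c ^ Y :: Z
c ^ c ^ Z :: Z
c ^ c ^ c :: Z
c ^ c ^ c :: c

[X [X [X [Y [Z c]]] ^ [Y [Z c]]] ^ [Y [Y [Z c]] :: [Z c]]]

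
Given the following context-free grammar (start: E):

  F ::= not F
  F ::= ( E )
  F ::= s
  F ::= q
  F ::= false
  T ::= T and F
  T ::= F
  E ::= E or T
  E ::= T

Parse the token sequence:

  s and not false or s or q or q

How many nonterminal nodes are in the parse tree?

15

[E [E [E [E [T [T [F s]] and [F not [F false]]]] or [T [F s]]] or [T [F q]]] or [T [F q]]]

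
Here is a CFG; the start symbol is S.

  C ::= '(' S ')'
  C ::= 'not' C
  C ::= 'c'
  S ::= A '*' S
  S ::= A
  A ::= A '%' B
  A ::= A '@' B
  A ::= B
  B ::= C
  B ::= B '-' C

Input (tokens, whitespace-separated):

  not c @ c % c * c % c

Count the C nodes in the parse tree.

6

[S [A [A [A [B [C not [C c]]]] @ [B [C c]]] % [B [C c]]] * [S [A [A [B [C c]]] % [B [C c]]]]]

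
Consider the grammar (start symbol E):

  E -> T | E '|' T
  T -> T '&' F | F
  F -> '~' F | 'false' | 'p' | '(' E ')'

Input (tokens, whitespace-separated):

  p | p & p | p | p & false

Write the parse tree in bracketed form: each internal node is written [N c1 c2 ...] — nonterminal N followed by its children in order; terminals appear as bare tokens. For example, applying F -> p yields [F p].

E
E | T
E | T | T
E | T | T | T
T | T | T | T
F | T | T | T
p | T | T | T
p | T & F | T | T
p | F & F | T | T
p | p & F | T | T
p | p & p | T | T
p | p & p | F | T
p | p & p | p | T
p | p & p | p | T & F
p | p & p | p | F & F
p | p & p | p | p & F
p | p & p | p | p & false

[E [E [E [E [T [F p]]] | [T [T [F p]] & [F p]]] | [T [F p]]] | [T [T [F p]] & [F false]]]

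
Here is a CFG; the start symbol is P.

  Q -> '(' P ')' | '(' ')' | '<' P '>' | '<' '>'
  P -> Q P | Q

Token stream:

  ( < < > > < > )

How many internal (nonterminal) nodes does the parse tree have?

[P [Q ( [P [Q < [P [Q < >]] >] [P [Q < >]]] )]]

8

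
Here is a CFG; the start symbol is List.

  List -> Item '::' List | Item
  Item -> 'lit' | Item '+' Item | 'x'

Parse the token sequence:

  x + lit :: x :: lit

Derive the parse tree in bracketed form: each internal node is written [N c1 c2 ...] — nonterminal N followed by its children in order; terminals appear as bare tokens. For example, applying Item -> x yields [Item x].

List
Item :: List
Item + Item :: List
x + Item :: List
x + lit :: List
x + lit :: Item :: List
x + lit :: x :: List
x + lit :: x :: Item
x + lit :: x :: lit

[List [Item [Item x] + [Item lit]] :: [List [Item x] :: [List [Item lit]]]]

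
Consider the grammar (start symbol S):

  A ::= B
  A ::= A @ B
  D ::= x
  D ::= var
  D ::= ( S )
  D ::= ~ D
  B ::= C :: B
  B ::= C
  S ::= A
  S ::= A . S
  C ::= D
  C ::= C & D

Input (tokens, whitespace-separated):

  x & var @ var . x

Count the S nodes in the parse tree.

[S [A [A [B [C [C [D x]] & [D var]]]] @ [B [C [D var]]]] . [S [A [B [C [D x]]]]]]

2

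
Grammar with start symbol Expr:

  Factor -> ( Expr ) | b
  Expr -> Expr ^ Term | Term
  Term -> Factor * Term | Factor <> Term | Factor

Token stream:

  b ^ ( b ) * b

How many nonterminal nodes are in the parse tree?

[Expr [Expr [Term [Factor b]]] ^ [Term [Factor ( [Expr [Term [Factor b]]] )] * [Term [Factor b]]]]

11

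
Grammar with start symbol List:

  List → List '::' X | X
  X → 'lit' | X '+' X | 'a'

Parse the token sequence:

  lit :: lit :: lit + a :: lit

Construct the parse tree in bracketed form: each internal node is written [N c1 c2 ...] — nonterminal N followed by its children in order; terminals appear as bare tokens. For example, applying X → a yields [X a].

List
List :: X
List :: X :: X
List :: X :: X :: X
X :: X :: X :: X
lit :: X :: X :: X
lit :: lit :: X :: X
lit :: lit :: X + X :: X
lit :: lit :: lit + X :: X
lit :: lit :: lit + a :: X
lit :: lit :: lit + a :: lit

[List [List [List [List [X lit]] :: [X lit]] :: [X [X lit] + [X a]]] :: [X lit]]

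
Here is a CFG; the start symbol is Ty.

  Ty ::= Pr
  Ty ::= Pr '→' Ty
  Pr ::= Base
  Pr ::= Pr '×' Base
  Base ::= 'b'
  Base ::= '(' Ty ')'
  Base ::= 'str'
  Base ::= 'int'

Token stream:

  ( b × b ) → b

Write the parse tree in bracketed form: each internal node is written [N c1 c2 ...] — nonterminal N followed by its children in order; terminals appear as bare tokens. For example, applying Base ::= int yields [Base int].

[Ty [Pr [Base ( [Ty [Pr [Pr [Base b]] × [Base b]]] )]] → [Ty [Pr [Base b]]]]

Ty
Pr → Ty
Base → Ty
( Ty ) → Ty
( Pr ) → Ty
( Pr × Base ) → Ty
( Base × Base ) → Ty
( b × Base ) → Ty
( b × b ) → Ty
( b × b ) → Pr
( b × b ) → Base
( b × b ) → b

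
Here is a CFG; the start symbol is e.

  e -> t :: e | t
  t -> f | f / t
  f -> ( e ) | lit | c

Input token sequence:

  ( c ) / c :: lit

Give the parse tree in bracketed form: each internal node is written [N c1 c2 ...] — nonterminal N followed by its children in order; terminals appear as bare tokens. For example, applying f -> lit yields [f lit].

e
t :: e
f / t :: e
( e ) / t :: e
( t ) / t :: e
( f ) / t :: e
( c ) / t :: e
( c ) / f :: e
( c ) / c :: e
( c ) / c :: t
( c ) / c :: f
( c ) / c :: lit

[e [t [f ( [e [t [f c]]] )] / [t [f c]]] :: [e [t [f lit]]]]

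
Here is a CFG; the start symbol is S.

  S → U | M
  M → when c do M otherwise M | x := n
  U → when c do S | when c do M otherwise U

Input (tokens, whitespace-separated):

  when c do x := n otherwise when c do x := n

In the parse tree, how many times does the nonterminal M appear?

[S [U when c do [M x := n] otherwise [U when c do [S [M x := n]]]]]

2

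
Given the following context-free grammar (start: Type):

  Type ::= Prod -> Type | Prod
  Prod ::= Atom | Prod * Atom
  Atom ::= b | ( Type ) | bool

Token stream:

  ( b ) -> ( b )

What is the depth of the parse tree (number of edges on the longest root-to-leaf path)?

7

[Type [Prod [Atom ( [Type [Prod [Atom b]]] )]] -> [Type [Prod [Atom ( [Type [Prod [Atom b]]] )]]]]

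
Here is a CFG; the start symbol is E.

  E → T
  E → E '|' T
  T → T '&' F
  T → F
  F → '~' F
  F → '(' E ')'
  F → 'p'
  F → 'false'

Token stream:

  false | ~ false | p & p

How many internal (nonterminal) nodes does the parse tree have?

[E [E [E [T [F false]]] | [T [F ~ [F false]]]] | [T [T [F p]] & [F p]]]

12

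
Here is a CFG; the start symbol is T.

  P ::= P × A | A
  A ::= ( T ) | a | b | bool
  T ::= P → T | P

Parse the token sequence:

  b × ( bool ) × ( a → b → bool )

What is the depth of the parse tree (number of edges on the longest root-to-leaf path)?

[T [P [P [P [A b]] × [A ( [T [P [A bool]]] )]] × [A ( [T [P [A a]] → [T [P [A b]] → [T [P [A bool]]]]] )]]]

8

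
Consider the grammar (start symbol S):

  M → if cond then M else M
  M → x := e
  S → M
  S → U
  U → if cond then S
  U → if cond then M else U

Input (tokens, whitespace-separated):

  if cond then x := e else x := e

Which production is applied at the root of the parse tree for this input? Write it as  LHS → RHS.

S → M

[S [M if cond then [M x := e] else [M x := e]]]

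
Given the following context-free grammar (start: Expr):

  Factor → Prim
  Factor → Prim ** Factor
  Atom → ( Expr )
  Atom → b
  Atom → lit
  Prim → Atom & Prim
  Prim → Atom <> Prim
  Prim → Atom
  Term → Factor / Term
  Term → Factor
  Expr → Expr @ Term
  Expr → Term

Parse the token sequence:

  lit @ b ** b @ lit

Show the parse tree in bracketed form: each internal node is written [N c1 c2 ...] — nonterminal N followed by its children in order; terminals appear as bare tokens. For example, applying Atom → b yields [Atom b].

Expr
Expr @ Term
Expr @ Term @ Term
Term @ Term @ Term
Factor @ Term @ Term
Prim @ Term @ Term
Atom @ Term @ Term
lit @ Term @ Term
lit @ Factor @ Term
lit @ Prim ** Factor @ Term
lit @ Atom ** Factor @ Term
lit @ b ** Factor @ Term
lit @ b ** Prim @ Term
lit @ b ** Atom @ Term
lit @ b ** b @ Term
lit @ b ** b @ Factor
lit @ b ** b @ Prim
lit @ b ** b @ Atom
lit @ b ** b @ lit

[Expr [Expr [Expr [Term [Factor [Prim [Atom lit]]]]] @ [Term [Factor [Prim [Atom b]] ** [Factor [Prim [Atom b]]]]]] @ [Term [Factor [Prim [Atom lit]]]]]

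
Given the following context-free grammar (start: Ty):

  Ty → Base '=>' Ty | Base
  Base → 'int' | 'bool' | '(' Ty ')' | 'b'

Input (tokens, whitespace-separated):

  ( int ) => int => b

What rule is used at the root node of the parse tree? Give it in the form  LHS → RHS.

[Ty [Base ( [Ty [Base int]] )] => [Ty [Base int] => [Ty [Base b]]]]

Ty → Base '=>' Ty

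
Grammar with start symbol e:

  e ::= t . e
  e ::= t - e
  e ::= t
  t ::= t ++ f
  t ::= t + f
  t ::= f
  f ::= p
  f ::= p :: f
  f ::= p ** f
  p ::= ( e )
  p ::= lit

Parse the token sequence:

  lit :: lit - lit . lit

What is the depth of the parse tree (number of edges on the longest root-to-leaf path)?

6

[e [t [f [p lit] :: [f [p lit]]]] - [e [t [f [p lit]]] . [e [t [f [p lit]]]]]]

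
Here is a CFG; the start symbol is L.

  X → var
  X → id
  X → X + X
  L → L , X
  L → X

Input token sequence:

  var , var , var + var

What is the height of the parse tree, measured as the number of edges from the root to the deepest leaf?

4

[L [L [L [X var]] , [X var]] , [X [X var] + [X var]]]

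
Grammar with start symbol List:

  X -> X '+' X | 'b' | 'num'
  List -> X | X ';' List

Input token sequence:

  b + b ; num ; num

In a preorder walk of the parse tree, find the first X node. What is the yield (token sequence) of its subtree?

[List [X [X b] + [X b]] ; [List [X num] ; [List [X num]]]]

b + b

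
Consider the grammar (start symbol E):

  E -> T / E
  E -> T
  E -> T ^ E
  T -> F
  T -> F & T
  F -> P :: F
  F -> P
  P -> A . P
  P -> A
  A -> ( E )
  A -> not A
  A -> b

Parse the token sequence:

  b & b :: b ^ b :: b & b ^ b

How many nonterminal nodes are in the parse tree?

[E [T [F [P [A b]]] & [T [F [P [A b]] :: [F [P [A b]]]]]] ^ [E [T [F [P [A b]] :: [F [P [A b]]]] & [T [F [P [A b]]]]] ^ [E [T [F [P [A b]]]]]]]

29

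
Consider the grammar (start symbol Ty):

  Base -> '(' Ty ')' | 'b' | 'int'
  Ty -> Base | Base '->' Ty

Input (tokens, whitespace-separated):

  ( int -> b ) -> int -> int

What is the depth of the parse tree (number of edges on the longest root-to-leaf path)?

[Ty [Base ( [Ty [Base int] -> [Ty [Base b]]] )] -> [Ty [Base int] -> [Ty [Base int]]]]

5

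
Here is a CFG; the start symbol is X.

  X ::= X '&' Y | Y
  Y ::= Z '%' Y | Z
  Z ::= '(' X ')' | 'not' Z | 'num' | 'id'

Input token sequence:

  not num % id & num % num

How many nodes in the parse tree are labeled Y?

4

[X [X [Y [Z not [Z num]] % [Y [Z id]]]] & [Y [Z num] % [Y [Z num]]]]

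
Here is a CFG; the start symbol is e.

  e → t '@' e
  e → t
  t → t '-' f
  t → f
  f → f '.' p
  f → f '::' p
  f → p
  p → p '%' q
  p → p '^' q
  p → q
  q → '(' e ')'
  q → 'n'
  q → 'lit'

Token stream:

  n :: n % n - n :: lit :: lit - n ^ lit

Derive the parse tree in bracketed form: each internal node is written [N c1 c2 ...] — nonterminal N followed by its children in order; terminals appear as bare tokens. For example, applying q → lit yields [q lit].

[e [t [t [t [f [f [p [q n]]] :: [p [p [q n]] % [q n]]]] - [f [f [f [p [q n]]] :: [p [q lit]]] :: [p [q lit]]]] - [f [p [p [q n]] ^ [q lit]]]]]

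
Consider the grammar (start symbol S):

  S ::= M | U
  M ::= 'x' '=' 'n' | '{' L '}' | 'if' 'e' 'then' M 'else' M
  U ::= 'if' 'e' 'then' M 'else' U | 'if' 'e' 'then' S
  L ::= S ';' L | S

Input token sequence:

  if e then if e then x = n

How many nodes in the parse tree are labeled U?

[S [U if e then [S [U if e then [S [M x = n]]]]]]

2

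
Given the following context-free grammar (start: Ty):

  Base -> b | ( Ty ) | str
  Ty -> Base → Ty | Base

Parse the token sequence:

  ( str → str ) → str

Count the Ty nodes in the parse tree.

[Ty [Base ( [Ty [Base str] → [Ty [Base str]]] )] → [Ty [Base str]]]

4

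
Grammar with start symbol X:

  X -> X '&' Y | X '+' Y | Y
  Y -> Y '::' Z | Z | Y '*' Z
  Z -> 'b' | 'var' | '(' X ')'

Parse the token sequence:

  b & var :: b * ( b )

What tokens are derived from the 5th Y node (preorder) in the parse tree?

[X [X [Y [Z b]]] & [Y [Y [Y [Z var]] :: [Z b]] * [Z ( [X [Y [Z b]]] )]]]

b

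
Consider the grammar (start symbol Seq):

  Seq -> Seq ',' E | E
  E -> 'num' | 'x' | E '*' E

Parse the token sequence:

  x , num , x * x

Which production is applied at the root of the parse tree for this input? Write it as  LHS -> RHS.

Seq -> Seq ',' E

[Seq [Seq [Seq [E x]] , [E num]] , [E [E x] * [E x]]]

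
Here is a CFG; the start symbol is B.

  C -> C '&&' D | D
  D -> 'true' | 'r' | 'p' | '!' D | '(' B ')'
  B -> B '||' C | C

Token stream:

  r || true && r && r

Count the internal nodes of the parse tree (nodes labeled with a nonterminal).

[B [B [C [D r]]] || [C [C [C [D true]] && [D r]] && [D r]]]

10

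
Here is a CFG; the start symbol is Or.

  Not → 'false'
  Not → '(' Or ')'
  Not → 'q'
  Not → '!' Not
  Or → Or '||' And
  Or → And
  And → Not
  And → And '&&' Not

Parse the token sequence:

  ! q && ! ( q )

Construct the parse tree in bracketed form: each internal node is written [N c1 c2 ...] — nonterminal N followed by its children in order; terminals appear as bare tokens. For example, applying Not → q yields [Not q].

[Or [And [And [Not ! [Not q]]] && [Not ! [Not ( [Or [And [Not q]]] )]]]]

Or
And
And && Not
Not && Not
! Not && Not
! q && Not
! q && ! Not
! q && ! ( Or )
! q && ! ( And )
! q && ! ( Not )
! q && ! ( q )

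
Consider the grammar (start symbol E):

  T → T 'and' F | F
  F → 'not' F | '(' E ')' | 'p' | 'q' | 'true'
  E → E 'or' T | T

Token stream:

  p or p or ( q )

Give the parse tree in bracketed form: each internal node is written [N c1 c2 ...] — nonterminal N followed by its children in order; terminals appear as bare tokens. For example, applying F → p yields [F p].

[E [E [E [T [F p]]] or [T [F p]]] or [T [F ( [E [T [F q]]] )]]]

E
E or T
E or T or T
T or T or T
F or T or T
p or T or T
p or F or T
p or p or T
p or p or F
p or p or ( E )
p or p or ( T )
p or p or ( F )
p or p or ( q )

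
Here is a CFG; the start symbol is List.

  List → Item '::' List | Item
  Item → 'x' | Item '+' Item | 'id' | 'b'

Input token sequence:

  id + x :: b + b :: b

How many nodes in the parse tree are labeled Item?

[List [Item [Item id] + [Item x]] :: [List [Item [Item b] + [Item b]] :: [List [Item b]]]]

7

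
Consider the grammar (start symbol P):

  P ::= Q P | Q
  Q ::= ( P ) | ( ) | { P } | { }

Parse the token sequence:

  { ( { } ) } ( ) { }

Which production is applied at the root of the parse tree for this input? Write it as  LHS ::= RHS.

P ::= Q P

[P [Q { [P [Q ( [P [Q { }]] )]] }] [P [Q ( )] [P [Q { }]]]]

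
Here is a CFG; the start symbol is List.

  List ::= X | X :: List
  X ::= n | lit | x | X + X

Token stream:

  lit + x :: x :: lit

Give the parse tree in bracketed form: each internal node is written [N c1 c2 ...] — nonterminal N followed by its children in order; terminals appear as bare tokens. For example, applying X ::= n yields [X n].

List
X :: List
X + X :: List
lit + X :: List
lit + x :: List
lit + x :: X :: List
lit + x :: x :: List
lit + x :: x :: X
lit + x :: x :: lit

[List [X [X lit] + [X x]] :: [List [X x] :: [List [X lit]]]]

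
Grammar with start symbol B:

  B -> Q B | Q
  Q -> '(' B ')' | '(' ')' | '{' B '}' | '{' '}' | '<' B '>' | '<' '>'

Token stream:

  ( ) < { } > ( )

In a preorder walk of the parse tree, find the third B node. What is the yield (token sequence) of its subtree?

[B [Q ( )] [B [Q < [B [Q { }]] >] [B [Q ( )]]]]

{ }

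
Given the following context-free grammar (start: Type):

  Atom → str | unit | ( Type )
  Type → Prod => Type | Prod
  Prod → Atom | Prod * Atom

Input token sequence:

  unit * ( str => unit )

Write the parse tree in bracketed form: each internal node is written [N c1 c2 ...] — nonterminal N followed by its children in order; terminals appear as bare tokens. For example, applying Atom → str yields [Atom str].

[Type [Prod [Prod [Atom unit]] * [Atom ( [Type [Prod [Atom str]] => [Type [Prod [Atom unit]]]] )]]]

Type
Prod
Prod * Atom
Atom * Atom
unit * Atom
unit * ( Type )
unit * ( Prod => Type )
unit * ( Atom => Type )
unit * ( str => Type )
unit * ( str => Prod )
unit * ( str => Atom )
unit * ( str => unit )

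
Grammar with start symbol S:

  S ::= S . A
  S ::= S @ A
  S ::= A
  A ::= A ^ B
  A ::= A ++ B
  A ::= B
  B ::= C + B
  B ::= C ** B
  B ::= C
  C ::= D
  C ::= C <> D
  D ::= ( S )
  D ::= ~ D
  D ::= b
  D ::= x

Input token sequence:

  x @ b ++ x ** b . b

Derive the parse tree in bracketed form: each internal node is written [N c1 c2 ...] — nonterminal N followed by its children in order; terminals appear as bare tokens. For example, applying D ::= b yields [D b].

[S [S [S [A [B [C [D x]]]]] @ [A [A [B [C [D b]]]] ++ [B [C [D x]] ** [B [C [D b]]]]]] . [A [B [C [D b]]]]]

S
S . A
S @ A . A
A @ A . A
B @ A . A
C @ A . A
D @ A . A
x @ A . A
x @ A ++ B . A
x @ B ++ B . A
x @ C ++ B . A
x @ D ++ B . A
x @ b ++ B . A
x @ b ++ C ** B . A
x @ b ++ D ** B . A
x @ b ++ x ** B . A
x @ b ++ x ** C . A
x @ b ++ x ** D . A
x @ b ++ x ** b . A
x @ b ++ x ** b . B
x @ b ++ x ** b . C
x @ b ++ x ** b . D
x @ b ++ x ** b . b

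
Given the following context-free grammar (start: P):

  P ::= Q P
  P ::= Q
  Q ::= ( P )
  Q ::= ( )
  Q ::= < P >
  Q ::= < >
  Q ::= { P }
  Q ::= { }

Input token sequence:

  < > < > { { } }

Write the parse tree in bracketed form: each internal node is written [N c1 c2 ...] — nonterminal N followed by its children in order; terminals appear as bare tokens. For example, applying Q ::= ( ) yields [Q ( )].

P
Q P
< > P
< > Q P
< > < > P
< > < > Q
< > < > { P }
< > < > { Q }
< > < > { { } }

[P [Q < >] [P [Q < >] [P [Q { [P [Q { }]] }]]]]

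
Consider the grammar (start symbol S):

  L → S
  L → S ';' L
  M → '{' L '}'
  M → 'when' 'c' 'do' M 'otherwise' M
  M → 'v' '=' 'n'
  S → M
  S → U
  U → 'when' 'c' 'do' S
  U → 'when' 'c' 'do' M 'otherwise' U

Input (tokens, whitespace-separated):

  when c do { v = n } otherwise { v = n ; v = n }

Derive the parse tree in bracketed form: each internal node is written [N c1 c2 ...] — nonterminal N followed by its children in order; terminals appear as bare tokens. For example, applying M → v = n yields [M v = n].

S
M
when c do M otherwise M
when c do { L } otherwise M
when c do { S } otherwise M
when c do { M } otherwise M
when c do { v = n } otherwise M
when c do { v = n } otherwise { L }
when c do { v = n } otherwise { S ; L }
when c do { v = n } otherwise { M ; L }
when c do { v = n } otherwise { v = n ; L }
when c do { v = n } otherwise { v = n ; S }
when c do { v = n } otherwise { v = n ; M }
when c do { v = n } otherwise { v = n ; v = n }

[S [M when c do [M { [L [S [M v = n]]] }] otherwise [M { [L [S [M v = n]] ; [L [S [M v = n]]]] }]]]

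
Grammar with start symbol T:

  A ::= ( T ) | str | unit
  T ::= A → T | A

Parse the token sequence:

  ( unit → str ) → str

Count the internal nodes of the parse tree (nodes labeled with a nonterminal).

[T [A ( [T [A unit] → [T [A str]]] )] → [T [A str]]]

8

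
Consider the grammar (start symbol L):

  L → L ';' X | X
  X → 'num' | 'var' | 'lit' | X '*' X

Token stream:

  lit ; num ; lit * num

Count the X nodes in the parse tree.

5

[L [L [L [X lit]] ; [X num]] ; [X [X lit] * [X num]]]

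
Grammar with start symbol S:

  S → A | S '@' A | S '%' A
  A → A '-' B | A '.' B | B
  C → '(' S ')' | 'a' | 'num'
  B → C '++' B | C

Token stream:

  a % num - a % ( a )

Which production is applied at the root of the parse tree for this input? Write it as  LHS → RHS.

[S [S [S [A [B [C a]]]] % [A [A [B [C num]]] - [B [C a]]]] % [A [B [C ( [S [A [B [C a]]]] )]]]]

S → S '%' A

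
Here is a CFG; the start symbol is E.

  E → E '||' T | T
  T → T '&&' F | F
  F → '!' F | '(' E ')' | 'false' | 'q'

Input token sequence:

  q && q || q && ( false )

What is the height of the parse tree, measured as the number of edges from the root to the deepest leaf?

[E [E [T [T [F q]] && [F q]]] || [T [T [F q]] && [F ( [E [T [F false]]] )]]]

6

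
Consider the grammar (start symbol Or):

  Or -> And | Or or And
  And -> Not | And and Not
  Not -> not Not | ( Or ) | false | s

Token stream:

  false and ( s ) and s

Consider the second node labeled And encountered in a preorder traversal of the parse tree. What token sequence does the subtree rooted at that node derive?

false and ( s )

[Or [And [And [And [Not false]] and [Not ( [Or [And [Not s]]] )]] and [Not s]]]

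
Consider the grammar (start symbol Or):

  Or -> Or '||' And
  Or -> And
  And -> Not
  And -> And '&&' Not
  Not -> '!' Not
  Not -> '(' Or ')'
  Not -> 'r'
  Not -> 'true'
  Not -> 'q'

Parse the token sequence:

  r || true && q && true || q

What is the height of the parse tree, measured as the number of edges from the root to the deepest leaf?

6

[Or [Or [Or [And [Not r]]] || [And [And [And [Not true]] && [Not q]] && [Not true]]] || [And [Not q]]]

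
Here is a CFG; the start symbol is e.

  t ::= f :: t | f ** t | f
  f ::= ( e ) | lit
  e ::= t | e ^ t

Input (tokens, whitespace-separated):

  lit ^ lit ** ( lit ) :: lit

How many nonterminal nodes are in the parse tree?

[e [e [t [f lit]]] ^ [t [f lit] ** [t [f ( [e [t [f lit]]] )] :: [t [f lit]]]]]

13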